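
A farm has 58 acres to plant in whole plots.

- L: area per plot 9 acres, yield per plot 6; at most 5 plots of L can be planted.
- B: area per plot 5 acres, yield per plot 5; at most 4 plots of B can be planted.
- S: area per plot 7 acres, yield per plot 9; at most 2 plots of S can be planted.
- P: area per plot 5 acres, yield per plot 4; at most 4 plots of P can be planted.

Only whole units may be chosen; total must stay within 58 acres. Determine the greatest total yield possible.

56

Take 1×L, 4×B, 2×S, and 3×P: area 58 ≤ 58, yield 1·6 + 4·5 + 2·9 + 3·4 = 56.
S has the best ratio (9/7) and is taken to its limit of 2; remaining capacity is filled optimally with the others.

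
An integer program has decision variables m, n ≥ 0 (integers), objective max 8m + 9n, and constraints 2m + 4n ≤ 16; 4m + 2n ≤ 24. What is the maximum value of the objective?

50

The continuous relaxation peaks at (5.33, 1.33) with value 54.67; rounding to a feasible lattice point costs some objective.
(m,n)=(4,2): 2·4+4·2=16≤16, 4·4+2·2=20≤24, objective 50.
(m,n)=(5,1): 2·5+4·1=14≤16, 4·5+2·1=22≤24, objective 49.
No feasible integer point exceeds 50.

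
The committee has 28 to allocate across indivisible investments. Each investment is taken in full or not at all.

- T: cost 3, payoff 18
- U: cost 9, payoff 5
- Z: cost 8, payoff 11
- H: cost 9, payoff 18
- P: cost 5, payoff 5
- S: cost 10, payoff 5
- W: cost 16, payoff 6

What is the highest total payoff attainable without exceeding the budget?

This is an integer program with binary decision variables.
Take T, Z, H, and P: cost 3 + 8 + 9 + 5 = 25 ≤ 28, payoff 18 + 11 + 18 + 5 = 52.
No other feasible combination does better.

52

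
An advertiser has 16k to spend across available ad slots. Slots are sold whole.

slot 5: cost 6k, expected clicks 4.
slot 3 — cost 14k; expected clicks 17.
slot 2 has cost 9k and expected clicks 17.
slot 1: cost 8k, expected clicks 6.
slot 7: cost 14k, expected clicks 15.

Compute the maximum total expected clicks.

Allowing fractional choices, the relaxed optimum would be about 25.5, but ad slots are indivisible.
slot 2: cost 9 ≤ 16, expected clicks 17.
slot 3: cost 14 ≤ 16, expected clicks 17.
slot 5 + slot 2: cost 6 + 9 = 15 ≤ 16, expected clicks 4 + 17 = 21.
Best is slot 5 and slot 2 with total expected clicks 21.

21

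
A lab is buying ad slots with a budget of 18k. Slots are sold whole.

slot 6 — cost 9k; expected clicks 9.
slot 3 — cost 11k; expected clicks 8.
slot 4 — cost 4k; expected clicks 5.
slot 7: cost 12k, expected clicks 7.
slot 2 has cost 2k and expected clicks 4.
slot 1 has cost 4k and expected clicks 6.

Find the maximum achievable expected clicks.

20

This is an integer program with binary decision variables.
Take slot 6, slot 4, and slot 1: cost 9 + 4 + 4 = 17 ≤ 18, expected clicks 9 + 5 + 6 = 20.
No other feasible combination does better.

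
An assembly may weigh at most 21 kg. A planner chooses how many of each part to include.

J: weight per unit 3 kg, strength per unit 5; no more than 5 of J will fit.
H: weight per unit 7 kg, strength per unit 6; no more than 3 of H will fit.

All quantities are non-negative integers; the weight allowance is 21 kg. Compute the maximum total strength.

26

This is a bounded integer knapsack.
Take 4×J and 1×H: weight 19 ≤ 21, strength 4·5 + 1·6 = 26.
No other integer combination yields more.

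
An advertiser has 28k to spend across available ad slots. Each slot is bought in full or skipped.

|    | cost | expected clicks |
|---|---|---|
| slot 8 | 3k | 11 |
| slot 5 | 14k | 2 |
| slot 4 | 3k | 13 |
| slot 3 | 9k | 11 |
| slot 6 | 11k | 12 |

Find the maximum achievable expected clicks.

slot 8 + slot 4 + slot 6: cost 3 + 3 + 11 = 17 ≤ 28, expected clicks 11 + 13 + 12 = 36.
slot 8 + slot 4 + slot 3 + slot 6: cost 3 + 3 + 9 + 11 = 26 ≤ 28, expected clicks 11 + 13 + 11 + 12 = 47.
slot 4 + slot 3 + slot 6: cost 3 + 9 + 11 = 23 ≤ 28, expected clicks 13 + 11 + 12 = 36.
Best is slot 8, slot 4, slot 3, and slot 6 with total expected clicks 47.

47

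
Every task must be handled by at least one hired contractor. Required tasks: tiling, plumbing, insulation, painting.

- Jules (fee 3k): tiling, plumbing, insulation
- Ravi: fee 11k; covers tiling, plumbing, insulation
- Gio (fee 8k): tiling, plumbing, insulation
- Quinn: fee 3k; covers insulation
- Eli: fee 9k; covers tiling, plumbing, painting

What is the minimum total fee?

12

This is an integer covering problem.
Choose Jules and Eli: together they cover tiling, plumbing, insulation, painting — every task.
Total fee: 3 + 9 = 12.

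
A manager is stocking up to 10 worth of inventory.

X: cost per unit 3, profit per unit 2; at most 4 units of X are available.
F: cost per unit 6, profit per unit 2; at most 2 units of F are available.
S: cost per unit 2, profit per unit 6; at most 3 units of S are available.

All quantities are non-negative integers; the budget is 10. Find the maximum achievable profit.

20

This is a bounded integer knapsack.
1×X and 3×S: cost 9 ≤ 10, profit 1·2 + 3·6 = 20.
3×S: cost 6 ≤ 10, profit 3·6 = 18.
Best is 20.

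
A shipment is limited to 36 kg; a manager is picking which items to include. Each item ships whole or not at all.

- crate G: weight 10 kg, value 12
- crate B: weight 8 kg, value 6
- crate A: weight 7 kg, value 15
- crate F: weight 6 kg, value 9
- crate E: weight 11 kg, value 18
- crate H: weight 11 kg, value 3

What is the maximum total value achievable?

Take crate G, crate A, crate F, and crate E: weight 10 + 7 + 6 + 11 = 34 ≤ 36, value 12 + 15 + 9 + 18 = 54.
No other feasible combination does better.

54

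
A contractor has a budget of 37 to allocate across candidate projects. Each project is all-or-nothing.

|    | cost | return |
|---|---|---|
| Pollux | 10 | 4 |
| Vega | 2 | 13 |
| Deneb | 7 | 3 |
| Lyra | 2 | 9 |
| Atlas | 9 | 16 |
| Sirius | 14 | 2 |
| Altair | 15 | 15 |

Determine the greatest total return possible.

Allowing fractional choices, the relaxed optimum would be about 56.8, but projects are indivisible.
Pollux + Vega + Atlas + Altair: cost 10 + 2 + 9 + 15 = 36 ≤ 37, return 4 + 13 + 16 + 15 = 48.
Vega + Lyra + Atlas + Altair: cost 2 + 2 + 9 + 15 = 28 ≤ 37, return 13 + 9 + 16 + 15 = 53.
Vega + Deneb + Lyra + Atlas + Altair: cost 2 + 7 + 2 + 9 + 15 = 35 ≤ 37, return 13 + 3 + 9 + 16 + 15 = 56.
Best is Vega, Deneb, Lyra, Atlas, and Altair with total return 56.

56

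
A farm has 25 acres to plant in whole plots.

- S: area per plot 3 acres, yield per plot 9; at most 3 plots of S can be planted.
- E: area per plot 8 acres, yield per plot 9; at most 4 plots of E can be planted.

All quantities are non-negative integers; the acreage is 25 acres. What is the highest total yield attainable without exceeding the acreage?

45

3×S and 2×E: area 25 ≤ 25, yield 3·9 + 2·9 = 45.
2×S and 2×E: area 22 ≤ 25, yield 2·9 + 2·9 = 36.
Best is 45.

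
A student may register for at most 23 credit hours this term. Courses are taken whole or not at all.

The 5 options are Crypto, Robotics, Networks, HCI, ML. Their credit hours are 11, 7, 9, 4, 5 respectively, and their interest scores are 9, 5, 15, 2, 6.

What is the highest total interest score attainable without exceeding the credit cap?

26

Crypto + Networks: credit hours 11 + 9 = 20 ≤ 23, interest score 9 + 15 = 24.
Robotics + Networks + ML: credit hours 7 + 9 + 5 = 21 ≤ 23, interest score 5 + 15 + 6 = 26.
Best is Robotics, Networks, and ML with total interest score 26.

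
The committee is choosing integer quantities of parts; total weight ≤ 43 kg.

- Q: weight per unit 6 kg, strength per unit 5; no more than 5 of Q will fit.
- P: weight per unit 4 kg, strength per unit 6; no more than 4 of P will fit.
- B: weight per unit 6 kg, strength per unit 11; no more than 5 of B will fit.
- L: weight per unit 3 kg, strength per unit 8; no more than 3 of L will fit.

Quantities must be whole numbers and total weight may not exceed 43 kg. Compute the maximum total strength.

85

4×P, 3×B, and 3×L: weight 43 ≤ 43, strength 4·6 + 3·11 + 3·8 = 81.
1×P, 5×B, and 3×L: weight 43 ≤ 43, strength 1·6 + 5·11 + 3·8 = 85.
Best is 85.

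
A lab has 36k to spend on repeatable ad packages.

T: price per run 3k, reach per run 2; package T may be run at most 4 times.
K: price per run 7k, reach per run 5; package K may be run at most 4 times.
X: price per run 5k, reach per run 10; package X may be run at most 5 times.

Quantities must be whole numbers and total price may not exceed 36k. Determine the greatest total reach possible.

57

Take 1×T, 1×K, and 5×X: price 35 ≤ 36, reach 1·2 + 1·5 + 5·10 = 57.
X has the best ratio (10/5) and is taken to its limit of 5; remaining capacity is filled optimally with the others.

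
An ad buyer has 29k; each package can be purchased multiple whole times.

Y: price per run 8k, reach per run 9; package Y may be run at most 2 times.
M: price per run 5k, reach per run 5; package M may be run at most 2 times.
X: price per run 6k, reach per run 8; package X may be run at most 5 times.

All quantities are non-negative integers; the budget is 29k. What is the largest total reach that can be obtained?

37

This is a bounded integer knapsack.
X has the best ratio (8/6); taking only X gives at most 4×8 = 32 (stopped by the price limit).
Mixing does better — 1×M and 4×X: price 29 ≤ 29, reach 1·5 + 4·8 = 37.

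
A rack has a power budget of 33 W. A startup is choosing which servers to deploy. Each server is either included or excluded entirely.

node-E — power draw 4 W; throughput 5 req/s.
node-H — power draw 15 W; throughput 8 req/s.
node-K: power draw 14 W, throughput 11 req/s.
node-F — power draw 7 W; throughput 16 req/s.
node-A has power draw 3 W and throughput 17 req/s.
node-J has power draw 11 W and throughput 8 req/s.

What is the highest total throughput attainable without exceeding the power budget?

node-E + node-H + node-F + node-A: power draw 4 + 15 + 7 + 3 = 29 ≤ 33, throughput 5 + 8 + 16 + 17 = 46.
node-E + node-K + node-F + node-A: power draw 4 + 14 + 7 + 3 = 28 ≤ 33, throughput 5 + 11 + 16 + 17 = 49.
node-E + node-F + node-A + node-J: power draw 4 + 7 + 3 + 11 = 25 ≤ 33, throughput 5 + 16 + 17 + 8 = 46.
Best is node-E, node-K, node-F, and node-A with total throughput 49.

49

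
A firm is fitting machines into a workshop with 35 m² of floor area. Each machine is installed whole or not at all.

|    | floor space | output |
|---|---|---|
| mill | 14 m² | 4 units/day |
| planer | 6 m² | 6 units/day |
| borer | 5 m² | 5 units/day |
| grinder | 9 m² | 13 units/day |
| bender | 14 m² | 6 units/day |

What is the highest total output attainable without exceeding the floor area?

30

Allowing fractional choices, the relaxed optimum would be about 30.3, but machines are indivisible.
mill + planer + borer + grinder: floor space 14 + 6 + 5 + 9 = 34 ≤ 35, output 4 + 6 + 5 + 13 = 28.
planer + borer + grinder + bender: floor space 6 + 5 + 9 + 14 = 34 ≤ 35, output 6 + 5 + 13 + 6 = 30.
Best is planer, borer, grinder, and bender with total output 30.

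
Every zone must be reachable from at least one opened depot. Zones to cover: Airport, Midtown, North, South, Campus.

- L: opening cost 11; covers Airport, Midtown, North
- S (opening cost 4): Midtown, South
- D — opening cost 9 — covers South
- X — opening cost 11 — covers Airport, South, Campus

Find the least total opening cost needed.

This is an integer covering problem.
Choose L and X: together they cover Airport, Midtown, North, South, Campus — every zone.
Total opening cost: 11 + 11 = 22.

22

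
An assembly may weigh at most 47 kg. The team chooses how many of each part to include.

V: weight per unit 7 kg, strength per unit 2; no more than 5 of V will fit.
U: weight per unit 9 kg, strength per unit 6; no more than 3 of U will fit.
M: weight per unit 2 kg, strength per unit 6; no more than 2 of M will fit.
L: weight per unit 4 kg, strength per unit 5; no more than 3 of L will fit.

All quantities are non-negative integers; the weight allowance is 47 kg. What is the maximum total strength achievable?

M has the best ratio (6/2); taking only M gives at most 2×6 = 12 (stopped by the supply cap of 2).
Mixing does better — 3×U, 2×M, and 3×L: weight 43 ≤ 47, strength 3·6 + 2·6 + 3·5 = 45.

45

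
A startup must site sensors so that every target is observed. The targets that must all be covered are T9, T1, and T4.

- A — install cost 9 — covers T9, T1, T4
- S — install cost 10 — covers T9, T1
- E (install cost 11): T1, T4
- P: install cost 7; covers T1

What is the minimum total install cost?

A alone covers T9, T1, T4 — every target.
Total install cost: 9.
No cover costs less than 9.

9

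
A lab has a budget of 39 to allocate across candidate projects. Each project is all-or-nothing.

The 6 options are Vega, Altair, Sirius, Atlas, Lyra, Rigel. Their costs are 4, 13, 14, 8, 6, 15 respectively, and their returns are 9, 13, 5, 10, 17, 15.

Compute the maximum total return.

54

Allowing fractional choices, the relaxed optimum would be about 57.0, but projects are indivisible.
Vega + Atlas + Lyra + Rigel: cost 4 + 8 + 6 + 15 = 33 ≤ 39, return 9 + 10 + 17 + 15 = 51.
Vega + Altair + Lyra + Rigel: cost 4 + 13 + 6 + 15 = 38 ≤ 39, return 9 + 13 + 17 + 15 = 54.
Best is Vega, Altair, Lyra, and Rigel with total return 54.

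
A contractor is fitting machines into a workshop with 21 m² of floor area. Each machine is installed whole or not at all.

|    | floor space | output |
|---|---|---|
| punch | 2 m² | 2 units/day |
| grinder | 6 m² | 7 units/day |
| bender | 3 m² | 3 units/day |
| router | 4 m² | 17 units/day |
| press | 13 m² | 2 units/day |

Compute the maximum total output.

29

Treat it as a binary knapsack problem.
grinder + bender + router: floor space 6 + 3 + 4 = 13 ≤ 21, output 7 + 3 + 17 = 27.
punch + grinder + bender + router: floor space 2 + 6 + 3 + 4 = 15 ≤ 21, output 2 + 7 + 3 + 17 = 29.
Best is punch, grinder, bender, and router with total output 29.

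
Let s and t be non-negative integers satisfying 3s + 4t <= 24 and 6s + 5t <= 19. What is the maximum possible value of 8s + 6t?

24

(s,t)=(3,0): 3·3+4·0=9≤24, 6·3+5·0=18≤19, objective 24.
(s,t)=(2,1): 3·2+4·1=10≤24, 6·2+5·1=17≤19, objective 22.
(s,t)=(2,0): 3·2+4·0=6≤24, 6·2+5·0=12≤19, objective 16.
The best lattice point is (3,0), giving 24.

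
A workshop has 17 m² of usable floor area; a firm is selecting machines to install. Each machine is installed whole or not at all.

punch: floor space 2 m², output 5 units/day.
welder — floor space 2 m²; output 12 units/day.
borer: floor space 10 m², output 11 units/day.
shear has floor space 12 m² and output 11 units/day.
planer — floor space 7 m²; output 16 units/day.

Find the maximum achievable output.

Take punch, welder, and planer: floor space 2 + 2 + 7 = 11 ≤ 17, output 5 + 12 + 16 = 33.
No other feasible combination does better.

33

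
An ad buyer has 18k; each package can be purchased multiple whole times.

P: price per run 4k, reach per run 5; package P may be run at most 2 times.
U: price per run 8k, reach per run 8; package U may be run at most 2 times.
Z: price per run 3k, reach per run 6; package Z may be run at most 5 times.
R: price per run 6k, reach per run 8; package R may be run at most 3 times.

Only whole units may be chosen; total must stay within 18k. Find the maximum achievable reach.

32

This is a bounded integer knapsack.
5×Z: price 15 ≤ 18, reach 5·6 = 30.
4×Z and 1×R: price 18 ≤ 18, reach 4·6 + 1·8 = 32.
Best is 32.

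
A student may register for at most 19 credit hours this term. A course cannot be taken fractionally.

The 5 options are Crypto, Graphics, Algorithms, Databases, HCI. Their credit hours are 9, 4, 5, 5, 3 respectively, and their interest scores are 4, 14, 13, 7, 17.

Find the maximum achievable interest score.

51

Allowing fractional choices, the relaxed optimum would be about 51.9, but courses are indivisible.
Graphics + Algorithms + Databases + HCI: credit hours 4 + 5 + 5 + 3 = 17 ≤ 19, interest score 14 + 13 + 7 + 17 = 51.
Graphics + Algorithms + HCI: credit hours 4 + 5 + 3 = 12 ≤ 19, interest score 14 + 13 + 17 = 44.
Best is Graphics, Algorithms, Databases, and HCI with total interest score 51.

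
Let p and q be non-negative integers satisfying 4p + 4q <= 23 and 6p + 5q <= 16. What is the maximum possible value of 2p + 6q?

18

(p,q)=(0,3): 4·0+4·3=12≤23, 6·0+5·3=15≤16, objective 18.
(p,q)=(1,2): 4·1+4·2=12≤23, 6·1+5·2=16≤16, objective 14.
The best lattice point is (0,3), giving 18.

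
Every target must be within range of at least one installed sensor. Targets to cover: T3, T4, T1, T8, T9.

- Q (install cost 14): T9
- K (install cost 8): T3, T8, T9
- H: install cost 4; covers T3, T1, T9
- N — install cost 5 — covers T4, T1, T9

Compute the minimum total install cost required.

The greedy cost-per-new-target heuristic would pick H, N, and K for 17, but a cheaper cover exists.
Choose K and N: together they cover T3, T4, T1, T8, T9 — every target.
Total install cost: 8 + 5 = 13.
No cover costs less than 13.

13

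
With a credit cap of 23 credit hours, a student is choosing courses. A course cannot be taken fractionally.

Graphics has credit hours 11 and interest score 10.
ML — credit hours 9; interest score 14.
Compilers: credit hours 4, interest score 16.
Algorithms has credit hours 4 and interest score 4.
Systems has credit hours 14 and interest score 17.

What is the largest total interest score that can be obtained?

37

Compilers + Algorithms + Systems: credit hours 4 + 4 + 14 = 22 ≤ 23, interest score 16 + 4 + 17 = 37.
Compilers + Systems: credit hours 4 + 14 = 18 ≤ 23, interest score 16 + 17 = 33.
ML + Compilers + Algorithms: credit hours 9 + 4 + 4 = 17 ≤ 23, interest score 14 + 16 + 4 = 34.
Best is Compilers, Algorithms, and Systems with total interest score 37.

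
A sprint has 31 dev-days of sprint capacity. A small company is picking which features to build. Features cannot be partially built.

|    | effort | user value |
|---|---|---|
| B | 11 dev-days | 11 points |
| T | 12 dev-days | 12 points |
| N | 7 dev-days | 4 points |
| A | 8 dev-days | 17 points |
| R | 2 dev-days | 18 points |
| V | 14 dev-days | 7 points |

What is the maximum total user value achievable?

51

Treat it as a binary knapsack problem.
Take T, N, A, and R: effort 12 + 7 + 8 + 2 = 29 ≤ 31, user value 12 + 4 + 17 + 18 = 51.
No other feasible combination does better.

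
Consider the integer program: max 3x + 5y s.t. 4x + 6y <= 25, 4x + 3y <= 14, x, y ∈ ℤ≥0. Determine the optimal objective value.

20

Relaxing integrality, the LP optimum is 20.83 at (x,y) = (0, 4.17), which is not an integer point.
(x,y)=(0,4): 4·0+6·4=24≤25, 4·0+3·4=12≤14, objective 20.
(x,y)=(1,3): 4·1+6·3=22≤25, 4·1+3·3=13≤14, objective 18.
(x,y)=(0,3): 4·0+6·3=18≤25, 4·0+3·3=9≤14, objective 15.
The best lattice point is (0,4), giving 20.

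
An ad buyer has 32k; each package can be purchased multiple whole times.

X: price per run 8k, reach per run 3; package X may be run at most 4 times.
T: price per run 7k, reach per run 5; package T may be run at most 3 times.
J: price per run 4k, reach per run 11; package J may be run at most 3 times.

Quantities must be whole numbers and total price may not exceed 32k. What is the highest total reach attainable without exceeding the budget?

Take 2×T and 3×J: price 26 ≤ 32, reach 2·5 + 3·11 = 43.
J has the best ratio (11/4) and is taken to its limit of 3; remaining capacity is filled optimally with the others.

43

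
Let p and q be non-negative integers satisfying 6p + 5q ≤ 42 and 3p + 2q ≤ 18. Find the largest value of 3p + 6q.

48

The continuous relaxation peaks at (0, 8.4) with value 50.40; rounding to a feasible lattice point costs some objective.
(p,q)=(0,8): 6·0+5·8=40≤42, 3·0+2·8=16≤18, objective 48.
(p,q)=(1,7): 6·1+5·7=41≤42, 3·1+2·7=17≤18, objective 45.
The best lattice point is (0,8), giving 48.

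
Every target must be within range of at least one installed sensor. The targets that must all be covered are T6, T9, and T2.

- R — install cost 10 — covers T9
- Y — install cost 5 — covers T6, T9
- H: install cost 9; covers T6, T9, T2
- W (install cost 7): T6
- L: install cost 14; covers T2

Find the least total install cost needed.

9

The greedy cost-per-new-target heuristic would pick Y and H for 14, but a cheaper cover exists.
H alone covers T6, T9, T2 — every target.
Total install cost: 9.
No cover costs less than 9.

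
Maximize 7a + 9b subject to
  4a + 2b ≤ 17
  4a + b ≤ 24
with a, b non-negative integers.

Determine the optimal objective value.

72

The continuous relaxation peaks at (0, 8.5) with value 76.50; rounding to a feasible lattice point costs some objective.
(a,b)=(0,8): 4·0+2·8=16≤17, 4·0+1·8=8≤24, objective 72.
(a,b)=(0,7): 4·0+2·7=14≤17, 4·0+1·7=7≤24, objective 63.
Maximum is 72 at (a,b)=(0,8).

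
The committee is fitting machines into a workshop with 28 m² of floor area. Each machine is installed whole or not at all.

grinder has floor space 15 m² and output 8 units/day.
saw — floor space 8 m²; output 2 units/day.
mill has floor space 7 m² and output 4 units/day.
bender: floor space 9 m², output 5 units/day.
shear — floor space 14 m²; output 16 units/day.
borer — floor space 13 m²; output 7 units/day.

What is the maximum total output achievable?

Allowing fractional choices, the relaxed optimum would be about 23.9, but machines are indivisible.
shear + borer: floor space 14 + 13 = 27 ≤ 28, output 16 + 7 = 23.
mill + shear: floor space 7 + 14 = 21 ≤ 28, output 4 + 16 = 20.
bender + shear: floor space 9 + 14 = 23 ≤ 28, output 5 + 16 = 21.
Best is shear and borer with total output 23.

23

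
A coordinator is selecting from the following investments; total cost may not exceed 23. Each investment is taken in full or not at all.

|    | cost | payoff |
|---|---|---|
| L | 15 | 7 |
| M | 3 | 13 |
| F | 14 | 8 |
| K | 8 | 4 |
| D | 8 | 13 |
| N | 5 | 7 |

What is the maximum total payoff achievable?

Take M, D, and N: cost 3 + 8 + 5 = 16 ≤ 23, payoff 13 + 13 + 7 = 33.
No other feasible combination does better.

33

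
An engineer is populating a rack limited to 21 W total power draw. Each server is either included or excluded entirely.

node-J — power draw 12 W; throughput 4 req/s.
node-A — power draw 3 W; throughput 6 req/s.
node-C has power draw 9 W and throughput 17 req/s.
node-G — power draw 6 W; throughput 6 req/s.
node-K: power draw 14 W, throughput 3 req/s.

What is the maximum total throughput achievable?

29

Allowing fractional choices, the relaxed optimum would be about 30.0, but servers are indivisible.
node-A + node-C + node-G: power draw 3 + 9 + 6 = 18 ≤ 21, throughput 6 + 17 + 6 = 29.
node-C + node-G: power draw 9 + 6 = 15 ≤ 21, throughput 17 + 6 = 23.
node-A + node-C: power draw 3 + 9 = 12 ≤ 21, throughput 6 + 17 = 23.
Best is node-A, node-C, and node-G with total throughput 29.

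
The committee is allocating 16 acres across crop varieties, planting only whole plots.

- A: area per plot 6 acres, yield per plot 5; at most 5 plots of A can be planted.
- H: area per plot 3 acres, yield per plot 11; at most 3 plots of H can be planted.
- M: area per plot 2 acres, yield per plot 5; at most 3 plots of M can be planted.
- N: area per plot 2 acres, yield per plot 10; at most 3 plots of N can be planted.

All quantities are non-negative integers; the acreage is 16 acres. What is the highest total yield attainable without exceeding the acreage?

3×H and 3×N: area 15 ≤ 16, yield 3·11 + 3·10 = 63.
2×H, 2×M, and 3×N: area 16 ≤ 16, yield 2·11 + 2·5 + 3·10 = 62.
Best is 63.

63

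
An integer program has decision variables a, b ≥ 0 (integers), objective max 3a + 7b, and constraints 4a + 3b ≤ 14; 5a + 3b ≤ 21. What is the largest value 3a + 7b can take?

The continuous relaxation peaks at (0, 4.67) with value 32.67; rounding to a feasible lattice point costs some objective.
(a,b)=(0,4): 4·0+3·4=12≤14, 5·0+3·4=12≤21, objective 28.
(a,b)=(1,3): 4·1+3·3=13≤14, 5·1+3·3=14≤21, objective 24.
(a,b)=(0,3): 4·0+3·3=9≤14, 5·0+3·3=9≤21, objective 21.
The best lattice point is (0,4), giving 28.

28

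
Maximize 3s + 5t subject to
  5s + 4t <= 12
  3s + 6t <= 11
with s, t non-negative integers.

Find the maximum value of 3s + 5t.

8

(s,t)=(1,1): 5·1+4·1=9≤12, 3·1+6·1=9≤11, objective 8.
(s,t)=(2,0): 5·2+4·0=10≤12, 3·2+6·0=6≤11, objective 6.
(s,t)=(0,1): 5·0+4·1=4≤12, 3·0+6·1=6≤11, objective 5.
(s,t)=(1,0): 5·1+4·0=5≤12, 3·1+6·0=3≤11, objective 3.
Maximum is 8 at (s,t)=(1,1).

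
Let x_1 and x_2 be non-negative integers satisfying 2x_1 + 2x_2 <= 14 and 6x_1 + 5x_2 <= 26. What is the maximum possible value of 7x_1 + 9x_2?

(x_1,x_2)=(0,5) is feasible, giving 45.
(x_1,x_2)=(1,4) is feasible, giving 43.
No feasible integer point exceeds 45.

45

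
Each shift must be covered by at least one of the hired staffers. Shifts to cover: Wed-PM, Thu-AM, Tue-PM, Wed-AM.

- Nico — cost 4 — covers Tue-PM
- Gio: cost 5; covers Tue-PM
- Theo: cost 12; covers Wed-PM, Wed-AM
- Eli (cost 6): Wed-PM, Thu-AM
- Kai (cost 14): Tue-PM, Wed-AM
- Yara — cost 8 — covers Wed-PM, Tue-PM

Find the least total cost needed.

20

The greedy cost-per-new-shift heuristic would pick Eli, Nico, and Theo for 22, but a cheaper cover exists.
Choose Eli and Kai: together they cover Wed-PM, Thu-AM, Tue-PM, Wed-AM — every shift.
Total cost: 6 + 14 = 20.
No cover costs less than 20.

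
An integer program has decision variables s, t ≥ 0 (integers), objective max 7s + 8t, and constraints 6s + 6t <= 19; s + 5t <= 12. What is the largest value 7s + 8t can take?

The continuous relaxation peaks at (0.958, 2.21) with value 24.38; rounding to a feasible lattice point costs some objective.
(s,t)=(1,2): 6·1+6·2=18≤19, 1·1+5·2=11≤12, objective 23.
(s,t)=(2,1): 6·2+6·1=18≤19, 1·2+5·1=7≤12, objective 22.
The best lattice point is (1,2), giving 23.

23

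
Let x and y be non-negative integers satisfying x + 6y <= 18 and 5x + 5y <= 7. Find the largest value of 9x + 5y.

9

The continuous relaxation peaks at (1.4, 0) with value 12.60; rounding to a feasible lattice point costs some objective.
(x,y)=(1,0): 1·1+6·0=1≤18, 5·1+5·0=5≤7, objective 9.
(x,y)=(0,1): 1·0+6·1=6≤18, 5·0+5·1=5≤7, objective 5.
(x,y)=(0,0): 1·0+6·0=0≤18, 5·0+5·0=0≤7, objective 0.
The best lattice point is (1,0), giving 9.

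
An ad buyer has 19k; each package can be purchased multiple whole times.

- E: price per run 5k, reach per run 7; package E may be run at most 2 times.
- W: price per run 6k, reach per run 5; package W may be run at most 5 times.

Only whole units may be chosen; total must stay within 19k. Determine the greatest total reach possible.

19

E has the best ratio (7/5); taking only E gives at most 2×7 = 14 (stopped by the supply cap of 2).
Mixing does better — 2×E and 1×W: price 16 ≤ 19, reach 2·7 + 1·5 = 19.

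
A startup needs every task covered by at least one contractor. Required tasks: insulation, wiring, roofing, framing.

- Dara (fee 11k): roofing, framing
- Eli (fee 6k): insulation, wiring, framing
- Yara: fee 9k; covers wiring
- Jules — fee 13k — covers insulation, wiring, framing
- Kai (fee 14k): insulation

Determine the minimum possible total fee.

17

Choose Dara and Eli: together they cover insulation, wiring, roofing, framing — every task.
Total fee: 11 + 6 = 17.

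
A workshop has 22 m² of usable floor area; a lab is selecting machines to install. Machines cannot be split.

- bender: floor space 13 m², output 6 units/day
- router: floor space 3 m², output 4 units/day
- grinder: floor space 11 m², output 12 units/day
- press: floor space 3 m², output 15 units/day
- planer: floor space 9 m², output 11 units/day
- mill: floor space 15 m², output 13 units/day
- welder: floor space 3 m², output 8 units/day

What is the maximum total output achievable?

39

Treat it as a binary knapsack problem.
Allowing fractional choices, the relaxed optimum would be about 42.4, but machines are indivisible.
press + mill + welder: floor space 3 + 15 + 3 = 21 ≤ 22, output 15 + 13 + 8 = 36.
router + press + planer + welder: floor space 3 + 3 + 9 + 3 = 18 ≤ 22, output 4 + 15 + 11 + 8 = 38.
router + grinder + press + welder: floor space 3 + 11 + 3 + 3 = 20 ≤ 22, output 4 + 12 + 15 + 8 = 39.
Best is router, grinder, press, and welder with total output 39.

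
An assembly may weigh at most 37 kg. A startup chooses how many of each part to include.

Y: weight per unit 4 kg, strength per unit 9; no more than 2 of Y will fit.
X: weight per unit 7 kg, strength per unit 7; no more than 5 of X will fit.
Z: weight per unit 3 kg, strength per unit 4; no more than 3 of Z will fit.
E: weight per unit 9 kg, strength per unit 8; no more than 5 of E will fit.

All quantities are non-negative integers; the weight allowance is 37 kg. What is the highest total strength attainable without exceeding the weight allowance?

Y has the best ratio (9/4); taking only Y gives at most 2×9 = 18 (stopped by the supply cap of 2).
Mixing does better — 2×Y, 2×X, 2×Z, and 1×E: weight 37 ≤ 37, strength 2·9 + 2·7 + 2·4 + 1·8 = 48.

48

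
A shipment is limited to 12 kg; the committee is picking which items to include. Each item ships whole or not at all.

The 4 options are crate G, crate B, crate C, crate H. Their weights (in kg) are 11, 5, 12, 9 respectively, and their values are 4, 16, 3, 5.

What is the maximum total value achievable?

16

Allowing fractional choices, the relaxed optimum would be about 19.9, but items are indivisible.
crate B: weight 5 ≤ 12, value 16.
crate H: weight 9 ≤ 12, value 5.
Best is crate B with total value 16.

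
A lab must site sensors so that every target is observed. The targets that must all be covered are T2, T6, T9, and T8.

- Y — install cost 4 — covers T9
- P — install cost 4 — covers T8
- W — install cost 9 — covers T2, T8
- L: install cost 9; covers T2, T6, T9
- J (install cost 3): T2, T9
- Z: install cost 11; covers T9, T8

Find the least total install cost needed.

This is a weighted set-cover instance.
The greedy cost-per-new-target heuristic would pick J, P, and L for 16, but a cheaper cover exists.
Choose P and L: together they cover T2, T6, T9, T8 — every target.
Total install cost: 4 + 9 = 13.
No cover costs less than 13.

13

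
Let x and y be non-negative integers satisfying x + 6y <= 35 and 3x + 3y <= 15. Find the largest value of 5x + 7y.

(x,y)=(0,5): 1·0+6·5=30≤35, 3·0+3·5=15≤15, objective 35.
(x,y)=(1,4): 1·1+6·4=25≤35, 3·1+3·4=15≤15, objective 33.
No feasible integer point exceeds 35.

35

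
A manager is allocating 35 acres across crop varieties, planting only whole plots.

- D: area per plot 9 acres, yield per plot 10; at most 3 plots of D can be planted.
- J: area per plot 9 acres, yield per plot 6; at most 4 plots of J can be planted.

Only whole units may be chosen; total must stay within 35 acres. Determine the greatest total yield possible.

30

This is a bounded integer knapsack.
Take 3×D: area 27 ≤ 35, yield 3·10 = 30.
D has the best ratio (10/9) and is taken to its limit of 3; remaining capacity is filled optimally with the others.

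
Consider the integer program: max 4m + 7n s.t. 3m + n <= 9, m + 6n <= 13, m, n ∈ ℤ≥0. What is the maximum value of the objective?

The continuous relaxation peaks at (2.41, 1.76) with value 22.00; rounding to a feasible lattice point costs some objective.
(m,n)=(1,2): 3·1+1·2=5≤9, 1·1+6·2=13≤13, objective 18.
(m,n)=(2,1): 3·2+1·1=7≤9, 1·2+6·1=8≤13, objective 15.
(m,n)=(0,2): 3·0+1·2=2≤9, 1·0+6·2=12≤13, objective 14.
The best lattice point is (1,2), giving 18.

18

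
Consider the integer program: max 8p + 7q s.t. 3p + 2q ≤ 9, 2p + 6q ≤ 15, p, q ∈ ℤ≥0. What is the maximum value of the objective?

Relaxing integrality, the LP optimum is 27.21 at (p,q) = (1.71, 1.93), which is not an integer point.
(p,q)=(3,0) is feasible, giving 24.
(p,q)=(2,1) is feasible, giving 23.
No feasible integer point exceeds 24.

24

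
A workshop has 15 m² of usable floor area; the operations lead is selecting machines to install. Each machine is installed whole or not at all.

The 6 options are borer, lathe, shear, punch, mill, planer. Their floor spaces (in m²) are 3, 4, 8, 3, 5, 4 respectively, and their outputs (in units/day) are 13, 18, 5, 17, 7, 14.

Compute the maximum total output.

Allowing fractional choices, the relaxed optimum would be about 63.4, but machines are indivisible.
borer + lathe + punch + mill: floor space 3 + 4 + 3 + 5 = 15 ≤ 15, output 13 + 18 + 17 + 7 = 55.
borer + lathe + punch + planer: floor space 3 + 4 + 3 + 4 = 14 ≤ 15, output 13 + 18 + 17 + 14 = 62.
Best is borer, lathe, punch, and planer with total output 62.

62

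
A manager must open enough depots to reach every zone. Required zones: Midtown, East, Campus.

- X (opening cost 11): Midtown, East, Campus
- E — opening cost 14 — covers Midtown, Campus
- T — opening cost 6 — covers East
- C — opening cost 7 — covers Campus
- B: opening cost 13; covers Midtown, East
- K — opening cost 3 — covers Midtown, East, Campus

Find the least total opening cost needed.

K alone covers Midtown, East, Campus — every zone.
Total opening cost: 3.

3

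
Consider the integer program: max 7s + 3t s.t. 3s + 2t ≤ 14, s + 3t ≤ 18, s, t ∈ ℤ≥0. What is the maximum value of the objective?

31

(s,t)=(4,1): 3·4+2·1=14≤14, 1·4+3·1=7≤18, objective 31.
(s,t)=(4,0): 3·4+2·0=12≤14, 1·4+3·0=4≤18, objective 28.
(s,t)=(3,2): 3·3+2·2=13≤14, 1·3+3·2=9≤18, objective 27.
Maximum is 31 at (s,t)=(4,1).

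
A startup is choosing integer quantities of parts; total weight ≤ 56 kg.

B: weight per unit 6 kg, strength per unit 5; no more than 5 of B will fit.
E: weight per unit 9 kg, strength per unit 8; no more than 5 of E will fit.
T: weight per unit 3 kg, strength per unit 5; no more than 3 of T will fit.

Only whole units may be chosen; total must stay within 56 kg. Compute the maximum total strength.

T has the best ratio (5/3); taking only T gives at most 3×5 = 15 (stopped by the supply cap of 3).
Mixing does better — 5×E and 3×T: weight 54 ≤ 56, strength 5·8 + 3·5 = 55.

55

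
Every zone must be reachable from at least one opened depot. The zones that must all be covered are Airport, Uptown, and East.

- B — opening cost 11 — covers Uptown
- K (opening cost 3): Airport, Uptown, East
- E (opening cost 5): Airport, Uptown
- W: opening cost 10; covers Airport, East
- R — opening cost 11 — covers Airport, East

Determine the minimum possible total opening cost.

This is a weighted set-cover instance.
K alone covers Airport, Uptown, East — every zone.
Total opening cost: 3.
No cover costs less than 3.

3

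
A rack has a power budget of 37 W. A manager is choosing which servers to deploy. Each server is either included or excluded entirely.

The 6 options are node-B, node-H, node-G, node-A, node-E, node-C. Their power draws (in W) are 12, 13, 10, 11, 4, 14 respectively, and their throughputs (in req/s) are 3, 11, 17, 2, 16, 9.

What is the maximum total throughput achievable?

node-B + node-G + node-A + node-E: power draw 12 + 10 + 11 + 4 = 37 ≤ 37, throughput 3 + 17 + 2 + 16 = 38.
node-G + node-E + node-C: power draw 10 + 4 + 14 = 28 ≤ 37, throughput 17 + 16 + 9 = 42.
node-H + node-G + node-E: power draw 13 + 10 + 4 = 27 ≤ 37, throughput 11 + 17 + 16 = 44.
Best is node-H, node-G, and node-E with total throughput 44.

44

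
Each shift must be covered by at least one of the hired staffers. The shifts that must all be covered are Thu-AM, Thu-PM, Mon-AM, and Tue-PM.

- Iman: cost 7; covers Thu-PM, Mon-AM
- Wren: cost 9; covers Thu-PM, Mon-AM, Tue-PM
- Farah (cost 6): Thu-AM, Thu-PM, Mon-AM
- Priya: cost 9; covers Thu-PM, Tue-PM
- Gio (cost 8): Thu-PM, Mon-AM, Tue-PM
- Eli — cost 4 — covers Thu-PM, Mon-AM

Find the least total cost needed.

Choose Farah and Gio: together they cover Thu-AM, Thu-PM, Mon-AM, Tue-PM — every shift.
Total cost: 6 + 8 = 14.
No cover costs less than 14.

14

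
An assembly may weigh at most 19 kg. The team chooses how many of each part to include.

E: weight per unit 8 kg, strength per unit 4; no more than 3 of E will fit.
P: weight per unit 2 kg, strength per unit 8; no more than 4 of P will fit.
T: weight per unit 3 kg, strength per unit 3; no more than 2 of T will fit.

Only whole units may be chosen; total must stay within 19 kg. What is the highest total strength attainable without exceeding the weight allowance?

P has the best ratio (8/2); taking only P gives at most 4×8 = 32 (stopped by the supply cap of 4).
Mixing does better — 1×E, 4×P, and 1×T: weight 19 ≤ 19, strength 1·4 + 4·8 + 1·3 = 39.

39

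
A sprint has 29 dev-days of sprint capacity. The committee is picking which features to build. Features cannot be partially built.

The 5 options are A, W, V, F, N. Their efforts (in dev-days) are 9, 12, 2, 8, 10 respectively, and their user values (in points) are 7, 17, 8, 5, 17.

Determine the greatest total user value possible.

42

Allowing fractional choices, the relaxed optimum would be about 45.9, but features are indivisible.
A + V + F + N: effort 9 + 2 + 8 + 10 = 29 ≤ 29, user value 7 + 8 + 5 + 17 = 37.
W + V + N: effort 12 + 2 + 10 = 24 ≤ 29, user value 17 + 8 + 17 = 42.
Best is W, V, and N with total user value 42.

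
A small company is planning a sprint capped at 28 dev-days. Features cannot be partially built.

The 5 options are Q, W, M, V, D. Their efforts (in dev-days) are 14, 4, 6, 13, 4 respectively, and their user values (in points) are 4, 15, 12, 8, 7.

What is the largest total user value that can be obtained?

W + M + V: effort 4 + 6 + 13 = 23 ≤ 28, user value 15 + 12 + 8 = 35.
Q + W + M + D: effort 14 + 4 + 6 + 4 = 28 ≤ 28, user value 4 + 15 + 12 + 7 = 38.
W + M + V + D: effort 4 + 6 + 13 + 4 = 27 ≤ 28, user value 15 + 12 + 8 + 7 = 42.
Best is W, M, V, and D with total user value 42.

42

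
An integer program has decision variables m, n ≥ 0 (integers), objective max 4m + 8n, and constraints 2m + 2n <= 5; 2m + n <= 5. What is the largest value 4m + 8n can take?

16

(m,n)=(0,2): 2·0+2·2=4≤5, 2·0+1·2=2≤5, objective 16.
(m,n)=(1,1): 2·1+2·1=4≤5, 2·1+1·1=3≤5, objective 12.
The best lattice point is (0,2), giving 16.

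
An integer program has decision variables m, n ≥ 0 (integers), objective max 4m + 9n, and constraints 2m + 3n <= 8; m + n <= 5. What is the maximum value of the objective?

Relaxing integrality, the LP optimum is 24.00 at (m,n) = (0, 2.67), which is not an integer point.
(m,n)=(1,2): 2·1+3·2=8≤8, 1·1+1·2=3≤5, objective 22.
(m,n)=(0,2): 2·0+3·2=6≤8, 1·0+1·2=2≤5, objective 18.
(m,n)=(2,1): 2·2+3·1=7≤8, 1·2+1·1=3≤5, objective 17.
Maximum is 22 at (m,n)=(1,2).

22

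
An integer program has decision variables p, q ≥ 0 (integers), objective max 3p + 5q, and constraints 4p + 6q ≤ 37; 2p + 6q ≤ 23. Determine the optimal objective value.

27

The continuous relaxation peaks at (7, 1.5) with value 28.50; rounding to a feasible lattice point costs some objective.
(p,q)=(9,0): 4·9+6·0=36≤37, 2·9+6·0=18≤23, objective 27.
(p,q)=(7,1): 4·7+6·1=34≤37, 2·7+6·1=20≤23, objective 26.
(p,q)=(8,0): 4·8+6·0=32≤37, 2·8+6·0=16≤23, objective 24.
No feasible integer point exceeds 27.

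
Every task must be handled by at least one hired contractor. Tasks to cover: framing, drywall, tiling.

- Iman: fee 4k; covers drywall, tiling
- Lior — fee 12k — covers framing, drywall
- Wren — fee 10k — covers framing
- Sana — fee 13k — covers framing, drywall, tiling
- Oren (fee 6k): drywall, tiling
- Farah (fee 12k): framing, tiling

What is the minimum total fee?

The greedy cost-per-new-task heuristic would pick Iman and Wren for 14, but a cheaper cover exists.
Sana alone covers framing, drywall, tiling — every task.
Total fee: 13.
No cover costs less than 13.

13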